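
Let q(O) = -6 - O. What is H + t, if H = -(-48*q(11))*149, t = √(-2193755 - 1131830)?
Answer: -121584 + I*√3325585 ≈ -1.2158e+5 + 1823.6*I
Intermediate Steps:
t = I*√3325585 (t = √(-3325585) = I*√3325585 ≈ 1823.6*I)
H = -121584 (H = -(-48*(-6 - 1*11))*149 = -(-48*(-6 - 11))*149 = -(-48*(-17))*149 = -816*149 = -1*121584 = -121584)
H + t = -121584 + I*√3325585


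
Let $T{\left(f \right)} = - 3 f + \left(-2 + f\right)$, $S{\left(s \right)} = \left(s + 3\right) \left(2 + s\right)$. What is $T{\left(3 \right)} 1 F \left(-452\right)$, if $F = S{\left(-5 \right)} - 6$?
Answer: $0$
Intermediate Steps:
$S{\left(s \right)} = \left(2 + s\right) \left(3 + s\right)$ ($S{\left(s \right)} = \left(3 + s\right) \left(2 + s\right) = \left(2 + s\right) \left(3 + s\right)$)
$T{\left(f \right)} = -2 - 2 f$
$F = 0$ ($F = \left(6 + \left(-5\right)^{2} + 5 \left(-5\right)\right) - 6 = \left(6 + 25 - 25\right) - 6 = 6 - 6 = 0$)
$T{\left(3 \right)} 1 F \left(-452\right) = \left(-2 - 6\right) 1 \cdot 0 \left(-452\right) = \left(-8\right) 1 \cdot 0 \left(-452\right) = \left(-8\right) 0 \left(-452\right) = 0 \left(-452\right) = 0$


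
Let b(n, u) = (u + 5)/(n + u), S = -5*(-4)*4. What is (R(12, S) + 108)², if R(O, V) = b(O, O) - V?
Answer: 474721/576 ≈ 824.17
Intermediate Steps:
S = 80 (S = 20*4 = 80)
b(n, u) = (5 + u)/(n + u)
R(O, V) = -V + (5 + O)/(2*O) (R(O, V) = (5 + O)/(O + O) - V = (5 + O)/((2*O)) - V = (1/(2*O))*(5 + O) - V = (5 + O)/(2*O) - V = -V + (5 + O)/(2*O))
(R(12, S) + 108)² = ((½ - 1*80 + (5/2)/12) + 108)² = ((½ - 80 + (5/2)*(1/12)) + 108)² = ((½ - 80 + 5/24) + 108)² = (-1903/24 + 108)² = (689/24)² = 474721/576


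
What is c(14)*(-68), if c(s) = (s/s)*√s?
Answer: -68*√14 ≈ -254.43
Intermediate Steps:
c(s) = √s (c(s) = 1*√s = √s)
c(14)*(-68) = √14*(-68) = -68*√14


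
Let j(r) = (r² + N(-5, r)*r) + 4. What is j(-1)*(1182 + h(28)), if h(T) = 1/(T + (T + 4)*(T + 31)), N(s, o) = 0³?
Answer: 11323565/1916 ≈ 5910.0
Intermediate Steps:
N(s, o) = 0
h(T) = 1/(T + (4 + T)*(31 + T))
j(r) = 4 + r² (j(r) = (r² + 0*r) + 4 = (r² + 0) + 4 = r² + 4 = 4 + r²)
j(-1)*(1182 + h(28)) = (4 + (-1)²)*(1182 + 1/(124 + 28² + 36*28)) = (4 + 1)*(1182 + 1/(124 + 784 + 1008)) = 5*(1182 + 1/1916) = 5*(2264713/1916) = 11323565/1916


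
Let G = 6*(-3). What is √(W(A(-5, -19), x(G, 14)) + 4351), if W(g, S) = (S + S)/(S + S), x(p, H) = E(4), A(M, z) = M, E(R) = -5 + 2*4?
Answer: 16*√17 ≈ 65.970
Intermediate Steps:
E(R) = 3 (E(R) = -5 + 8 = 3)
G = -18
x(p, H) = 3
W(g, S) = 1 (W(g, S) = (2*S)/((2*S)) = (2*S)*(1/(2*S)) = 1)
√(W(A(-5, -19), x(G, 14)) + 4351) = √(1 + 4351) = √4352 = 16*√17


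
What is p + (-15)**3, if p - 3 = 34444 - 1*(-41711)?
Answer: 72783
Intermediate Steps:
p = 76158 (p = 3 + (34444 - 1*(-41711)) = 3 + (34444 + 41711) = 3 + 76155 = 76158)
p + (-15)**3 = 76158 + (-15)**3 = 76158 - 3375 = 72783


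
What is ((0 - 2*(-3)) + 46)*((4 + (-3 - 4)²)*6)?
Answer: 16536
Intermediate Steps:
((0 - 2*(-3)) + 46)*((4 + (-3 - 4)²)*6) = ((0 + 6) + 46)*((4 + (-7)²)*6) = (6 + 46)*((4 + 49)*6) = 52*(53*6) = 52*318 = 16536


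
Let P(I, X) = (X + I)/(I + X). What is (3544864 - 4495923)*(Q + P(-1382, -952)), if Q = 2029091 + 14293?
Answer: -1943379694715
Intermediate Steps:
Q = 2043384
P(I, X) = 1 (P(I, X) = (I + X)/(I + X) = 1)
(3544864 - 4495923)*(Q + P(-1382, -952)) = (3544864 - 4495923)*(2043384 + 1) = -951059*2043385 = -1943379694715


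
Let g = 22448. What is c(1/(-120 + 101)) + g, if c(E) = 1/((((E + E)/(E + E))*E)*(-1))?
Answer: 22467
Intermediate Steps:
c(E) = -1/E (c(E) = 1/((((2*E)/((2*E)))*E)*(-1)) = 1/((((2*E)*(1/(2*E)))*E)*(-1)) = 1/((1*E)*(-1)) = 1/(E*(-1)) = 1/(-E) = -1/E)
c(1/(-120 + 101)) + g = -1/(1/(-120 + 101)) + 22448 = -1/(1/(-19)) + 22448 = -1/(-1/19) + 22448 = -1*(-19) + 22448 = 19 + 22448 = 22467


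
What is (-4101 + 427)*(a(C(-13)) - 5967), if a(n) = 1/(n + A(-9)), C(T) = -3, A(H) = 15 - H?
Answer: 460374244/21 ≈ 2.1923e+7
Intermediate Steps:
a(n) = 1/(24 + n) (a(n) = 1/(n + (15 - 1*(-9))) = 1/(n + (15 + 9)) = 1/(n + 24) = 1/(24 + n))
(-4101 + 427)*(a(C(-13)) - 5967) = (-4101 + 427)*(1/(24 - 3) - 5967) = -3674*(1/21 - 5967) = -3674*(-125306/21) = 460374244/21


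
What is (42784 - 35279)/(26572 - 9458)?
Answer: 7505/17114 ≈ 0.43853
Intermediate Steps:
(42784 - 35279)/(26572 - 9458) = 7505/17114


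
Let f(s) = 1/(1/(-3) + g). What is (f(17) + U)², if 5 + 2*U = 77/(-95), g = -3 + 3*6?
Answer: 140635881/17472400 ≈ 8.0490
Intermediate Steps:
g = 15 (g = -3 + 18 = 15)
U = -276/95 (U = -5/2 + (77/(-95))/2 = -5/2 + (77*(-1/95))/2 = -5/2 + (½)*(-77/95) = -5/2 - 77/190 = -276/95 ≈ -2.9053)
f(s) = 3/44 (f(s) = 1/(1/(-3) + 15) = 1/(-⅓ + 15) = 1/(44/3) = 3/44)
(f(17) + U)² = (3/44 - 276/95)² = (-11859/4180)² = 140635881/17472400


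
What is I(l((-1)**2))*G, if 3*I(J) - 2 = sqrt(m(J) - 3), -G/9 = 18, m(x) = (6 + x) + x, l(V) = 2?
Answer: -108 - 54*sqrt(7) ≈ -250.87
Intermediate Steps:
m(x) = 6 + 2*x
G = -162 (G = -9*18 = -162)
I(J) = 2/3 + sqrt(3 + 2*J)/3 (I(J) = 2/3 + sqrt((6 + 2*J) - 3)/3 = 2/3 + sqrt(3 + 2*J)/3)
I(l((-1)**2))*G = (2/3 + sqrt(3 + 2*2)/3)*(-162) = (2/3 + sqrt(3 + 4)/3)*(-162) = (2/3 + sqrt(7)/3)*(-162) = -108 - 54*sqrt(7)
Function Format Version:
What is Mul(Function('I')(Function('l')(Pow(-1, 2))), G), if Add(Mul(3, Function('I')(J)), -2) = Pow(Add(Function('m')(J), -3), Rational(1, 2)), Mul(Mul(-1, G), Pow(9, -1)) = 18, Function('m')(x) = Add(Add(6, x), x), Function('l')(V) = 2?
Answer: Add(-108, Mul(-54, Pow(7, Rational(1, 2)))) ≈ -250.87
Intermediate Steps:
Function('m')(x) = Add(6, Mul(2, x))
G = -162 (G = Mul(-9, 18) = -162)
Function('I')(J) = Add(Rational(2, 3), Mul(Rational(1, 3), Pow(Add(3, Mul(2, J)), Rational(1, 2)))) (Function('I')(J) = Add(Rational(2, 3), Mul(Rational(1, 3), Pow(Add(Add(6, Mul(2, J)), -3), Rational(1, 2)))) = Add(Rational(2, 3), Mul(Rational(1, 3), Pow(Add(3, Mul(2, J)), Rational(1, 2)))))
Mul(Function('I')(Function('l')(Pow(-1, 2))), G) = Mul(Add(Rational(2, 3), Mul(Rational(1, 3), Pow(Add(3, Mul(2, 2)), Rational(1, 2)))), -162) = Mul(Add(Rational(2, 3), Mul(Rational(1, 3), Pow(Add(3, 4), Rational(1, 2)))), -162) = Mul(Add(Rational(2, 3), Mul(Rational(1, 3), Pow(7, Rational(1, 2)))), -162) = Add(-108, Mul(-54, Pow(7, Rational(1, 2))))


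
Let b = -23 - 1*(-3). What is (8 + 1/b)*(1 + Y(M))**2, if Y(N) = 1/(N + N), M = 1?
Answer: 1431/80 ≈ 17.888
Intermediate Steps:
Y(N) = 1/(2*N)
b = -20 (b = -23 + 3 = -20)
(8 + 1/b)*(1 + Y(M))**2 = (8 + 1/(-20))*(1 + (1/2)/1)**2 = (8 - 1/20)*(1 + (1/2)*1)**2 = 159*(1 + 1/2)**2/20 = 159*(3/2)**2/20 = (159/20)*(9/4) = 1431/80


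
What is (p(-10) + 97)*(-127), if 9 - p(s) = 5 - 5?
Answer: -13462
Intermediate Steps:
p(s) = 9 (p(s) = 9 - (5 - 5) = 9 - 1*0 = 9 + 0 = 9)
(p(-10) + 97)*(-127) = (9 + 97)*(-127) = 106*(-127) = -13462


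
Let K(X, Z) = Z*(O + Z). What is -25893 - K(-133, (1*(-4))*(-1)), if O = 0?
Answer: -25909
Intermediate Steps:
K(X, Z) = Z² (K(X, Z) = Z*(0 + Z) = Z*Z = Z²)
-25893 - K(-133, (1*(-4))*(-1)) = -25893 - ((1*(-4))*(-1))² = -25893 - (-4*(-1))² = -25893 - 1*4² = -25893 - 1*16 = -25893 - 16 = -25909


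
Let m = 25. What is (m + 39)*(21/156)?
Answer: 112/13 ≈ 8.6154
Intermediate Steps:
(m + 39)*(21/156) = (25 + 39)*(21/156) = 64*(21*(1/156)) = 64*(7/52) = 112/13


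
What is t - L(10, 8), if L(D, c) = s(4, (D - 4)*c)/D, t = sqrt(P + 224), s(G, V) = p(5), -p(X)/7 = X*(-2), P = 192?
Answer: -7 + 4*sqrt(26) ≈ 13.396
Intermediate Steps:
p(X) = 14*X (p(X) = -7*X*(-2) = -(-14)*X = 14*X)
s(G, V) = 70 (s(G, V) = 14*5 = 70)
t = 4*sqrt(26) (t = sqrt(192 + 224) = sqrt(416) = 4*sqrt(26) ≈ 20.396)
L(D, c) = 70/D
t - L(10, 8) = 4*sqrt(26) - 70/10 = 4*sqrt(26) - 1*7 = 4*sqrt(26) - 7 = -7 + 4*sqrt(26)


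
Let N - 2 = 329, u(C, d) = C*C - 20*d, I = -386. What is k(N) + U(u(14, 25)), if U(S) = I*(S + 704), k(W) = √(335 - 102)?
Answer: -154400 + √233 ≈ -1.5438e+5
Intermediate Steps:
u(C, d) = C² - 20*d
N = 331 (N = 2 + 329 = 331)
k(W) = √233
U(S) = -271744 - 386*S (U(S) = -386*(S + 704) = -386*(704 + S) = -271744 - 386*S)
k(N) + U(u(14, 25)) = √233 + (-271744 - 386*(14² - 20*25)) = √233 + (-271744 - 386*(196 - 500)) = √233 + (-271744 - 386*(-304)) = √233 + (-271744 + 117344) = √233 - 154400 = -154400 + √233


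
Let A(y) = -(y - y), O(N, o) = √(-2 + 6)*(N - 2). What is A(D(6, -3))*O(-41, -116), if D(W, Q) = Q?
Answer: 0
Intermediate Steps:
O(N, o) = -4 + 2*N (O(N, o) = √4*(-2 + N) = 2*(-2 + N) = -4 + 2*N)
A(y) = 0 (A(y) = -1*0 = 0)
A(D(6, -3))*O(-41, -116) = 0*(-4 + 2*(-41)) = 0*(-4 - 82) = 0*(-86) = 0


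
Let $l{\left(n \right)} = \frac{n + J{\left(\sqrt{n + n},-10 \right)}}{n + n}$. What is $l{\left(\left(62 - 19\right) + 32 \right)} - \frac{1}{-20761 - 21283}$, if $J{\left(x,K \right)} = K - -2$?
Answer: $\frac{1408549}{3153300} \approx 0.44669$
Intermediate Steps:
$J{\left(x,K \right)} = 2 + K$ ($J{\left(x,K \right)} = K + 2 = 2 + K$)
$l{\left(n \right)} = \frac{-8 + n}{2 n}$ ($l{\left(n \right)} = \frac{n + \left(2 - 10\right)}{n + n} = \frac{n - 8}{2 n} = \left(-8 + n\right) \frac{1}{2 n} = \frac{-8 + n}{2 n}$)
$l{\left(\left(62 - 19\right) + 32 \right)} - \frac{1}{-20761 - 21283} = \frac{-8 + \left(\left(62 - 19\right) + 32\right)}{2 \left(\left(62 - 19\right) + 32\right)} - \frac{1}{-20761 - 21283} = \frac{-8 + \left(43 + 32\right)}{2 \left(43 + 32\right)} - \frac{1}{-42044} = \frac{-8 + 75}{2 \cdot 75} - - \frac{1}{42044} = \frac{1}{2} \cdot \frac{1}{75} \cdot 67 + \frac{1}{42044} = \frac{67}{150} + \frac{1}{42044} = \frac{1408549}{3153300}$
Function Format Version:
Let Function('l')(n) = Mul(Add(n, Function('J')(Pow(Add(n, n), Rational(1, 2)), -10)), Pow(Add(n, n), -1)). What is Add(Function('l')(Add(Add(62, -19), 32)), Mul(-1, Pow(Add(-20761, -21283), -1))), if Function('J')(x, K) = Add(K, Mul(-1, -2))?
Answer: Rational(1408549, 3153300) ≈ 0.44669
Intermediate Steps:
Function('J')(x, K) = Add(2, K) (Function('J')(x, K) = Add(K, 2) = Add(2, K))
Function('l')(n) = Mul(Rational(1, 2), Pow(n, -1), Add(-8, n)) (Function('l')(n) = Mul(Add(n, Add(2, -10)), Pow(Add(n, n), -1)) = Mul(Add(n, -8), Pow(Mul(2, n), -1)) = Mul(Add(-8, n), Mul(Rational(1, 2), Pow(n, -1))) = Mul(Rational(1, 2), Pow(n, -1), Add(-8, n)))
Add(Function('l')(Add(Add(62, -19), 32)), Mul(-1, Pow(Add(-20761, -21283), -1))) = Add(Mul(Rational(1, 2), Pow(Add(Add(62, -19), 32), -1), Add(-8, Add(Add(62, -19), 32))), Mul(-1, Pow(Add(-20761, -21283), -1))) = Add(Mul(Rational(1, 2), Pow(Add(43, 32), -1), Add(-8, Add(43, 32))), Mul(-1, Pow(-42044, -1))) = Add(Mul(Rational(1, 2), Pow(75, -1), Add(-8, 75)), Mul(-1, Rational(-1, 42044))) = Add(Mul(Rational(1, 2), Rational(1, 75), 67), Rational(1, 42044)) = Add(Rational(67, 150), Rational(1, 42044)) = Rational(1408549, 3153300)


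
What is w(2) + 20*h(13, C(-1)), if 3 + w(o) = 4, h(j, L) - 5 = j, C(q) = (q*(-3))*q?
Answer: 361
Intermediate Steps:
C(q) = -3*q² (C(q) = (-3*q)*q = -3*q²)
h(j, L) = 5 + j
w(o) = 1 (w(o) = -3 + 4 = 1)
w(2) + 20*h(13, C(-1)) = 1 + 20*(5 + 13) = 1 + 20*18 = 1 + 360 = 361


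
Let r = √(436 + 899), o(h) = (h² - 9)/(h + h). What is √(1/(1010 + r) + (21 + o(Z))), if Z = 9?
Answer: √(25 + 1/(1010 + √1335)) ≈ 5.0001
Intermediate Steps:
o(h) = (-9 + h²)/(2*h) (o(h) = (-9 + h²)/((2*h)) = (-9 + h²)*(1/(2*h)) = (-9 + h²)/(2*h))
r = √1335 ≈ 36.538
√(1/(1010 + r) + (21 + o(Z))) = √(1/(1010 + √1335) + (21 + (½)*(-9 + 9²)/9)) = √(1/(1010 + √1335) + (21 + (½)*(⅑)*(-9 + 81))) = √(1/(1010 + √1335) + (21 + (½)*(⅑)*72)) = √(1/(1010 + √1335) + (21 + 4)) = √(1/(1010 + √1335) + 25) = √(25 + 1/(1010 + √1335))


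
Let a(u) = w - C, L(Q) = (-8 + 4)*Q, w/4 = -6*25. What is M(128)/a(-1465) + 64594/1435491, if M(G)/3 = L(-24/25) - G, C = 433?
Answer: 15035432242/37071555075 ≈ 0.40558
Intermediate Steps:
w = -600 (w = 4*(-6*25) = 4*(-150) = -600)
L(Q) = -4*Q
a(u) = -1033 (a(u) = -600 - 1*433 = -600 - 433 = -1033)
M(G) = 288/25 - 3*G (M(G) = 3*(-(-96)/25 - G) = 3*(-4*(-24/25) - G) = 3*(96/25 - G) = 288/25 - 3*G)
M(128)/a(-1465) + 64594/1435491 = (288/25 - 3*128)/(-1033) + 64594/1435491 = (288/25 - 384)*(-1/1033) + 64594*(1/1435491) = -9312/25*(-1/1033) + 64594/1435491 = 9312/25825 + 64594/1435491 = 15035432242/37071555075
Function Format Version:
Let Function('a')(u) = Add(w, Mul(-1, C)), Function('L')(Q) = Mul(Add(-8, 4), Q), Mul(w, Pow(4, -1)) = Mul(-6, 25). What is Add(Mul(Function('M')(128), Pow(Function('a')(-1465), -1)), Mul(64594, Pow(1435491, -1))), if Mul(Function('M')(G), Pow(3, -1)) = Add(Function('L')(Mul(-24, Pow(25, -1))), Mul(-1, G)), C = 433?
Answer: Rational(15035432242, 37071555075) ≈ 0.40558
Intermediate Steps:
w = -600 (w = Mul(4, Mul(-6, 25)) = Mul(4, -150) = -600)
Function('L')(Q) = Mul(-4, Q)
Function('a')(u) = -1033 (Function('a')(u) = Add(-600, Mul(-1, 433)) = Add(-600, -433) = -1033)
Function('M')(G) = Add(Rational(288, 25), Mul(-3, G)) (Function('M')(G) = Mul(3, Add(Mul(-4, Mul(-24, Pow(25, -1))), Mul(-1, G))) = Mul(3, Add(Mul(-4, Mul(-24, Rational(1, 25))), Mul(-1, G))) = Mul(3, Add(Mul(-4, Rational(-24, 25)), Mul(-1, G))) = Mul(3, Add(Rational(96, 25), Mul(-1, G))) = Add(Rational(288, 25), Mul(-3, G)))
Add(Mul(Function('M')(128), Pow(Function('a')(-1465), -1)), Mul(64594, Pow(1435491, -1))) = Add(Mul(Add(Rational(288, 25), Mul(-3, 128)), Pow(-1033, -1)), Mul(64594, Pow(1435491, -1))) = Add(Mul(Add(Rational(288, 25), -384), Rational(-1, 1033)), Mul(64594, Rational(1, 1435491))) = Add(Mul(Rational(-9312, 25), Rational(-1, 1033)), Rational(64594, 1435491)) = Add(Rational(9312, 25825), Rational(64594, 1435491)) = Rational(15035432242, 37071555075)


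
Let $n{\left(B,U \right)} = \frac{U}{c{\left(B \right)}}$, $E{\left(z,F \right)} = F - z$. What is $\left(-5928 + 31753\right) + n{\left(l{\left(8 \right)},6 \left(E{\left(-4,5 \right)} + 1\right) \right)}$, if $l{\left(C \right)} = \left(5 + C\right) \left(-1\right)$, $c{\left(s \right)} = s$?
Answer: $\frac{335665}{13} \approx 25820.0$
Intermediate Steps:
$l{\left(C \right)} = -5 - C$
$n{\left(B,U \right)} = \frac{U}{B}$
$\left(-5928 + 31753\right) + n{\left(l{\left(8 \right)},6 \left(E{\left(-4,5 \right)} + 1\right) \right)} = \left(-5928 + 31753\right) + \frac{6 \left(\left(5 - -4\right) + 1\right)}{-5 - 8} = 25825 + \frac{6 \left(\left(5 + 4\right) + 1\right)}{-5 - 8} = 25825 + \frac{6 \left(9 + 1\right)}{-13} = 25825 + 6 \cdot 10 \left(- \frac{1}{13}\right) = 25825 + 60 \left(- \frac{1}{13}\right) = 25825 - \frac{60}{13} = \frac{335665}{13}$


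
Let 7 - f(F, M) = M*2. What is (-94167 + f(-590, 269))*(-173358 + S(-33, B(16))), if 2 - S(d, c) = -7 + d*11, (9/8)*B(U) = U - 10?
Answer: 16381428228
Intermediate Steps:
f(F, M) = 7 - 2*M (f(F, M) = 7 - M*2 = 7 - 2*M)
B(U) = -80/9 + 8*U/9 (B(U) = 8*(U - 10)/9 = 8*(-10 + U)/9 = -80/9 + 8*U/9)
S(d, c) = 9 - 11*d (S(d, c) = 2 - (-7 + d*11) = 2 - (-7 + 11*d) = 2 + (7 - 11*d) = 9 - 11*d)
(-94167 + f(-590, 269))*(-173358 + S(-33, B(16))) = (-94167 + (7 - 2*269))*(-173358 + (9 - 11*(-33))) = (-94167 + (7 - 538))*(-173358 + (9 + 363)) = (-94167 - 531)*(-173358 + 372) = -94698*(-172986) = 16381428228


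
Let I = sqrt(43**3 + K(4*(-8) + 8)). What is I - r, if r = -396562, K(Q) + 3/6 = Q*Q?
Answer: 396562 + sqrt(320330)/2 ≈ 3.9685e+5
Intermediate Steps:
K(Q) = -1/2 + Q**2 (K(Q) = -1/2 + Q*Q = -1/2 + Q**2)
I = sqrt(320330)/2 (I = sqrt(43**3 + (-1/2 + (4*(-8) + 8)**2)) = sqrt(79507 + (-1/2 + (-32 + 8)**2)) = sqrt(79507 + (-1/2 + (-24)**2)) = sqrt(79507 + (-1/2 + 576)) = sqrt(79507 + 1151/2) = sqrt(160165/2) = sqrt(320330)/2 ≈ 282.99)
I - r = sqrt(320330)/2 - 1*(-396562) = sqrt(320330)/2 + 396562 = 396562 + sqrt(320330)/2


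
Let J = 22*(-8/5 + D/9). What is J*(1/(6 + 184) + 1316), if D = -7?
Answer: -98099419/1425 ≈ -68842.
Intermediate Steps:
J = -2354/45 (J = 22*(-8/5 - 7/9) = 22*(-107/45) = -2354/45 ≈ -52.311)
J*(1/(6 + 184) + 1316) = -2354*(1/(6 + 184) + 1316)/45 = -2354*(1/190 + 1316)/45 = -2354/45*250041/190 = -98099419/1425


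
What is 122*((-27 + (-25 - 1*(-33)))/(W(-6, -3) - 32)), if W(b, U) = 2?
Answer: 1159/15 ≈ 77.267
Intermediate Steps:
122*((-27 + (-25 - 1*(-33)))/(W(-6, -3) - 32)) = 122*((-27 + (-25 - 1*(-33)))/(2 - 32)) = 122*((-27 + (-25 + 33))/(-30)) = 122*((-27 + 8)*(-1/30)) = 122*(-19*(-1/30)) = 122*(19/30) = 1159/15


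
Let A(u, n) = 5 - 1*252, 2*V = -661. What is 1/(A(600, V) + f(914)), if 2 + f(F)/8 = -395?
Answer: -1/3423 ≈ -0.00029214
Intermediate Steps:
V = -661/2 (V = (½)*(-661) = -661/2 ≈ -330.50)
f(F) = -3176 (f(F) = -16 + 8*(-395) = -16 - 3160 = -3176)
A(u, n) = -247 (A(u, n) = 5 - 252 = -247)
1/(A(600, V) + f(914)) = 1/(-247 - 3176) = 1/(-3423) = -1/3423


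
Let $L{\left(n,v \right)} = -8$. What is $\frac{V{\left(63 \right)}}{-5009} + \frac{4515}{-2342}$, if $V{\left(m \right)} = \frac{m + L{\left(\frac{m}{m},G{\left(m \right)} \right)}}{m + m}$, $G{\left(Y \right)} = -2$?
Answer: $- \frac{712424705}{369528957} \approx -1.9279$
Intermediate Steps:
$V{\left(m \right)} = \frac{-8 + m}{2 m}$ ($V{\left(m \right)} = \frac{m - 8}{m + m} = \frac{-8 + m}{2 m}$)
$\frac{V{\left(63 \right)}}{-5009} + \frac{4515}{-2342} = \frac{\frac{1}{2} \cdot \frac{1}{63} \left(-8 + 63\right)}{-5009} + \frac{4515}{-2342} = \frac{1}{2} \cdot \frac{1}{63} \cdot 55 \left(- \frac{1}{5009}\right) + 4515 \left(- \frac{1}{2342}\right) = \frac{55}{126} \left(- \frac{1}{5009}\right) - \frac{4515}{2342} = - \frac{55}{631134} - \frac{4515}{2342} = - \frac{712424705}{369528957}$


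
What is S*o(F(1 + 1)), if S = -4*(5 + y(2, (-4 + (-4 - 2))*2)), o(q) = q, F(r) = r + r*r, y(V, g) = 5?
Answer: -240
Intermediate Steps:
F(r) = r + r²
S = -40 (S = -4*(5 + 5) = -4*10 = -40)
S*o(F(1 + 1)) = -40*(1 + 1)*(1 + (1 + 1)) = -80*(1 + 2) = -80*3 = -40*6 = -240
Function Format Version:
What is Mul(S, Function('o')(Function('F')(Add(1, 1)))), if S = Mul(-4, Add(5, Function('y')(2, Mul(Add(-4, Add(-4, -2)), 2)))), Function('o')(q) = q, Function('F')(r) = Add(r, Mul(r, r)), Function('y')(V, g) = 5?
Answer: -240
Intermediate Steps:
Function('F')(r) = Add(r, Pow(r, 2))
S = -40 (S = Mul(-4, Add(5, 5)) = Mul(-4, 10) = -40)
Mul(S, Function('o')(Function('F')(Add(1, 1)))) = Mul(-40, Mul(Add(1, 1), Add(1, Add(1, 1)))) = Mul(-40, Mul(2, Add(1, 2))) = Mul(-40, Mul(2, 3)) = Mul(-40, 6) = -240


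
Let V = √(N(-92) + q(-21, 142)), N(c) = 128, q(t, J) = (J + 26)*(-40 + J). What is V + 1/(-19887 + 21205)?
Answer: 1/1318 + 4*√1079 ≈ 131.39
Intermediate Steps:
q(t, J) = (-40 + J)*(26 + J) (q(t, J) = (26 + J)*(-40 + J) = (-40 + J)*(26 + J))
V = 4*√1079 (V = √(128 + (-1040 + 142² - 14*142)) = √(128 + (-1040 + 20164 - 1988)) = √(128 + 17136) = √17264 = 4*√1079 ≈ 131.39)
V + 1/(-19887 + 21205) = 4*√1079 + 1/(-19887 + 21205) = 4*√1079 + 1/1318 = 1/1318 + 4*√1079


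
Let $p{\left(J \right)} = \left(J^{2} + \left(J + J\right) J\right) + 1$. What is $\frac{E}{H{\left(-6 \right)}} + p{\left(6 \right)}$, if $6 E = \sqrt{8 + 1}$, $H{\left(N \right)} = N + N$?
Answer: $\frac{2615}{24} \approx 108.96$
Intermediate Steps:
$H{\left(N \right)} = 2 N$
$p{\left(J \right)} = 1 + 3 J^{2}$ ($p{\left(J \right)} = \left(J^{2} + 2 J J\right) + 1 = \left(J^{2} + 2 J^{2}\right) + 1 = 3 J^{2} + 1 = 1 + 3 J^{2}$)
$E = \frac{1}{2}$ ($E = \frac{\sqrt{8 + 1}}{6} = \frac{\sqrt{9}}{6} = \frac{1}{6} \cdot 3 = \frac{1}{2} \approx 0.5$)
$\frac{E}{H{\left(-6 \right)}} + p{\left(6 \right)} = \frac{1}{2 \cdot 2 \left(-6\right)} + \left(1 + 3 \cdot 6^{2}\right) = \frac{1}{2 \left(-12\right)} + \left(1 + 3 \cdot 36\right) = \frac{1}{2} \left(- \frac{1}{12}\right) + \left(1 + 108\right) = - \frac{1}{24} + 109 = \frac{2615}{24}$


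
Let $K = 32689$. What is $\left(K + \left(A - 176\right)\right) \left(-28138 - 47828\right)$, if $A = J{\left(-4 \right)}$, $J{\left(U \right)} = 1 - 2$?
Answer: $-2469806592$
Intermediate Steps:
$J{\left(U \right)} = -1$
$A = -1$
$\left(K + \left(A - 176\right)\right) \left(-28138 - 47828\right) = \left(32689 - 177\right) \left(-28138 - 47828\right) = \left(32689 - 177\right) \left(-75966\right) = 32512 \left(-75966\right) = -2469806592$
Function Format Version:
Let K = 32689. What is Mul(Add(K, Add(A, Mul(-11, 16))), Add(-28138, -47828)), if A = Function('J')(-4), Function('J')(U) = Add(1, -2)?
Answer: -2469806592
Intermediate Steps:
Function('J')(U) = -1
A = -1
Mul(Add(K, Add(A, Mul(-11, 16))), Add(-28138, -47828)) = Mul(Add(32689, Add(-1, Mul(-11, 16))), Add(-28138, -47828)) = Mul(Add(32689, Add(-1, -176)), -75966) = Mul(Add(32689, -177), -75966) = Mul(32512, -75966) = -2469806592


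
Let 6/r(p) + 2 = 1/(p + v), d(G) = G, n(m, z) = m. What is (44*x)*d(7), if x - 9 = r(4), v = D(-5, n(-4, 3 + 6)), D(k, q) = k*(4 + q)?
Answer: 1716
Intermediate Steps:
v = 0 (v = -5*(4 - 4) = -5*0 = 0)
r(p) = 6/(-2 + 1/p) (r(p) = 6/(-2 + 1/(p + 0)) = 6/(-2 + 1/p))
x = 39/7 (x = 9 - 6*4/(-1 + 2*4) = 9 - 6*4/(-1 + 8) = 9 - 6*4/7 = 9 - 6*4*1/7 = 9 - 24/7 = 39/7 ≈ 5.5714)
(44*x)*d(7) = (44*(39/7))*7 = (1716/7)*7 = 1716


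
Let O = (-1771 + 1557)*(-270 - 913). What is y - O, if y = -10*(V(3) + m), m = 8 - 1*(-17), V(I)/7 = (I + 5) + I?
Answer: -254182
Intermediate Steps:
V(I) = 35 + 14*I (V(I) = 7*((I + 5) + I) = 7*((5 + I) + I) = 7*(5 + 2*I) = 35 + 14*I)
O = 253162 (O = -214*(-1183) = 253162)
m = 25 (m = 8 + 17 = 25)
y = -1020 (y = -10*((35 + 14*3) + 25) = -10*((35 + 42) + 25) = -10*(77 + 25) = -10*102 = -1020)
y - O = -1020 - 1*253162 = -1020 - 253162 = -254182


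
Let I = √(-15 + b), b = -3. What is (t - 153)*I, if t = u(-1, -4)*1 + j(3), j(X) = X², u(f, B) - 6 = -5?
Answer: -429*I*√2 ≈ -606.7*I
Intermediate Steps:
u(f, B) = 1 (u(f, B) = 6 - 5 = 1)
t = 10 (t = 1*1 + 3² = 1 + 9 = 10)
I = 3*I*√2 (I = √(-15 - 3) = √(-18) = 3*I*√2 ≈ 4.2426*I)
(t - 153)*I = (10 - 153)*(3*I*√2) = -429*I*√2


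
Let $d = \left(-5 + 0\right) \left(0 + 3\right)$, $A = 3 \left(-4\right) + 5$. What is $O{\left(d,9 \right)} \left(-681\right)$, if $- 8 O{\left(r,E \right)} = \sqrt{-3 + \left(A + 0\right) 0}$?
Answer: $\frac{681 i \sqrt{3}}{8} \approx 147.44 i$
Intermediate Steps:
$A = -7$ ($A = -12 + 5 = -7$)
$d = -15$ ($d = \left(-5\right) 3 = -15$)
$O{\left(r,E \right)} = - \frac{i \sqrt{3}}{8}$ ($O{\left(r,E \right)} = - \frac{\sqrt{-3 + \left(-7 + 0\right) 0}}{8} = - \frac{\sqrt{-3 - 0}}{8} = - \frac{\sqrt{-3 + 0}}{8} = - \frac{\sqrt{-3}}{8} = - \frac{i \sqrt{3}}{8}$)
$O{\left(d,9 \right)} \left(-681\right) = - \frac{i \sqrt{3}}{8} \left(-681\right) = \frac{681 i \sqrt{3}}{8}$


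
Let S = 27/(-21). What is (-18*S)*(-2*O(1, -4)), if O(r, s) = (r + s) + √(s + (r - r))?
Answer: 972/7 - 648*I/7 ≈ 138.86 - 92.571*I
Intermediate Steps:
O(r, s) = r + s + √s (O(r, s) = (r + s) + √(s + 0) = (r + s) + √s = r + s + √s)
S = -9/7 (S = 27*(-1/21) = -9/7 ≈ -1.2857)
(-18*S)*(-2*O(1, -4)) = (-18*(-9/7))*(-2*(1 - 4 + √(-4))) = 162*(-2*(1 - 4 + 2*I))/7 = 162*(-2*(-3 + 2*I))/7 = 162*(6 - 4*I)/7 = 972/7 - 648*I/7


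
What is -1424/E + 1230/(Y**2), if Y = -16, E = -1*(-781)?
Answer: 298043/99968 ≈ 2.9814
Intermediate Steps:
E = 781
-1424/E + 1230/(Y**2) = -1424/781 + 1230/((-16)**2) = -1424*1/781 + 1230/256 = -1424/781 + 1230*(1/256) = -1424/781 + 615/128 = 298043/99968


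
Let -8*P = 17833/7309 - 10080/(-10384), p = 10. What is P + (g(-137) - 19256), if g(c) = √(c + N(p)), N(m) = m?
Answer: -730749182255/37948328 + I*√127 ≈ -19256.0 + 11.269*I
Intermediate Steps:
P = -16178287/37948328 (P = -(17833/7309 - 10080/(-10384))/8 = -(17833*(1/7309) - 10080*(-1/10384))/8 = -(17833/7309 + 630/649)/8 = -⅛*16178287/4743541 = -16178287/37948328 ≈ -0.42632)
g(c) = √(10 + c) (g(c) = √(c + 10) = √(10 + c))
P + (g(-137) - 19256) = -16178287/37948328 + (√(10 - 137) - 19256) = -16178287/37948328 + (√(-127) - 19256) = -16178287/37948328 + (I*√127 - 19256) = -16178287/37948328 + (-19256 + I*√127) = -730749182255/37948328 + I*√127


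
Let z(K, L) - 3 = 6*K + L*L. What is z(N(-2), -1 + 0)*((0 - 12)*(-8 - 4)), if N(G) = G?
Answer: -1152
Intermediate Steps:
z(K, L) = 3 + L² + 6*K (z(K, L) = 3 + (6*K + L*L) = 3 + (6*K + L²) = 3 + (L² + 6*K) = 3 + L² + 6*K)
z(N(-2), -1 + 0)*((0 - 12)*(-8 - 4)) = (3 + (-1 + 0)² + 6*(-2))*((0 - 12)*(-8 - 4)) = (3 + (-1)² - 12)*(-12*(-12)) = (3 + 1 - 12)*144 = -8*144 = -1152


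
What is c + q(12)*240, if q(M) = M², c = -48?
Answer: 34512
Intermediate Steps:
c + q(12)*240 = -48 + 12²*240 = -48 + 144*240 = -48 + 34560 = 34512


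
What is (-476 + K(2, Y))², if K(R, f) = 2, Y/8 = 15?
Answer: 224676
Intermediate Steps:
Y = 120 (Y = 8*15 = 120)
(-476 + K(2, Y))² = (-476 + 2)² = (-474)² = 224676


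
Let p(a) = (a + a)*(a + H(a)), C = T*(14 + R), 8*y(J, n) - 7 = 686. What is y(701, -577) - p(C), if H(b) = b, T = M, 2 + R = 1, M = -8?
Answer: -345419/8 ≈ -43177.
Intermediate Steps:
R = -1 (R = -2 + 1 = -1)
T = -8
y(J, n) = 693/8 (y(J, n) = 7/8 + (⅛)*686 = 7/8 + 343/4 = 693/8)
C = -104 (C = -8*(14 - 1) = -8*13 = -104)
p(a) = 4*a² (p(a) = (a + a)*(a + a) = (2*a)*(2*a) = 4*a²)
y(701, -577) - p(C) = 693/8 - 4*(-104)² = 693/8 - 4*10816 = 693/8 - 1*43264 = 693/8 - 43264 = -345419/8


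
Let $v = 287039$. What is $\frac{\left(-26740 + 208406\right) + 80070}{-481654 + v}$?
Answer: $- \frac{261736}{194615} \approx -1.3449$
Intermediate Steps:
$\frac{\left(-26740 + 208406\right) + 80070}{-481654 + v} = \frac{\left(-26740 + 208406\right) + 80070}{-481654 + 287039} = \frac{181666 + 80070}{-194615} = 261736 \left(- \frac{1}{194615}\right) = - \frac{261736}{194615}$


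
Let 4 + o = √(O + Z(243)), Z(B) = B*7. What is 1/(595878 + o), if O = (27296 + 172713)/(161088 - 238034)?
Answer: 45850120804/27320894753277559 - √10055698551602/27320894753277559 ≈ 1.6781e-6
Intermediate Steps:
O = -200009/76946 (O = 200009/(-76946) = 200009*(-1/76946) = -200009/76946 ≈ -2.5993)
Z(B) = 7*B
o = -4 + √10055698551602/76946 (o = -4 + √(-200009/76946 + 7*243) = -4 + √(-200009/76946 + 1701) = -4 + √(130685137/76946) = -4 + √10055698551602/76946 ≈ 37.212)
1/(595878 + o) = 1/(595878 + (-4 + √10055698551602/76946)) = 1/(595874 + √10055698551602/76946)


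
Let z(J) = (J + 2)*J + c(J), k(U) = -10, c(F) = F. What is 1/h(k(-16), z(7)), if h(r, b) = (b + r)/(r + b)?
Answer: 1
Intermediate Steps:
z(J) = J + J*(2 + J) (z(J) = (J + 2)*J + J = (2 + J)*J + J = J*(2 + J) + J = J + J*(2 + J))
h(r, b) = 1 (h(r, b) = (b + r)/(b + r) = 1)
1/h(k(-16), z(7)) = 1/1 = 1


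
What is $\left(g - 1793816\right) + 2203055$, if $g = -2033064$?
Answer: $-1623825$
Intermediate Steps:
$\left(g - 1793816\right) + 2203055 = \left(-2033064 - 1793816\right) + 2203055 = -3826880 + 2203055 = -1623825$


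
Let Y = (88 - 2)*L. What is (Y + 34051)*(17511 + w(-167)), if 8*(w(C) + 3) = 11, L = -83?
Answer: 3769838475/8 ≈ 4.7123e+8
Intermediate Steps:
w(C) = -13/8 (w(C) = -3 + (1/8)*11 = -3 + 11/8 = -13/8)
Y = -7138 (Y = (88 - 2)*(-83) = 86*(-83) = -7138)
(Y + 34051)*(17511 + w(-167)) = (-7138 + 34051)*(17511 - 13/8) = 26913*(140075/8) = 3769838475/8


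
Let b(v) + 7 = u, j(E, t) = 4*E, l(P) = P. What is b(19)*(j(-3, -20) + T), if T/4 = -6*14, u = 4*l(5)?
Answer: -4524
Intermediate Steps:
u = 20 (u = 4*5 = 20)
b(v) = 13 (b(v) = -7 + 20 = 13)
T = -336 (T = 4*(-6*14) = 4*(-84) = -336)
b(19)*(j(-3, -20) + T) = 13*(4*(-3) - 336) = 13*(-12 - 336) = 13*(-348) = -4524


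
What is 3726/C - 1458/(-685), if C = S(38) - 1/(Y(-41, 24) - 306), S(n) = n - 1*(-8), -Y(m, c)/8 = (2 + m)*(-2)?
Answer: 2436022998/29304985 ≈ 83.127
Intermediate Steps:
Y(m, c) = 32 + 16*m (Y(m, c) = -8*(2 + m)*(-2) = -8*(-4 - 2*m) = 32 + 16*m)
S(n) = 8 + n (S(n) = n + 8 = 8 + n)
C = 42781/930 (C = (8 + 38) - 1/((32 + 16*(-41)) - 306) = 46 - 1/((32 - 656) - 306) = 46 - 1/(-624 - 306) = 46 - 1/(-930) = 46 - 1*(-1/930) = 46 + 1/930 = 42781/930 ≈ 46.001)
3726/C - 1458/(-685) = 3726/(42781/930) - 1458/(-685) = 3726*(930/42781) - 1458*(-1/685) = 3465180/42781 + 1458/685 = 2436022998/29304985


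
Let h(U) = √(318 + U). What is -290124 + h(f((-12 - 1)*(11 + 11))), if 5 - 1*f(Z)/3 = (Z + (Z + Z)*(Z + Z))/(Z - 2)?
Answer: -290124 + √59811/4 ≈ -2.9006e+5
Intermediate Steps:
f(Z) = 15 - 3*(Z + 4*Z²)/(-2 + Z) (f(Z) = 15 - 3*(Z + (Z + Z)*(Z + Z))/(Z - 2) = 15 - 3*(Z + (2*Z)*(2*Z))/(-2 + Z) = 15 - 3*(Z + 4*Z²)/(-2 + Z))
-290124 + h(f((-12 - 1)*(11 + 11))) = -290124 + √(318 + 6*(-5 - 2*(-12 - 1)²*(11 + 11)² + 2*((-12 - 1)*(11 + 11)))/(-2 + (-12 - 1)*(11 + 11))) = -290124 + √(318 + 6*(-5 - 2*(-13*22)² + 2*(-13*22))/(-2 - 13*22)) = -290124 + √(318 + 6*(-5 - 2*(-286)² + 2*(-286))/(-2 - 286)) = -290124 + √(318 + 6*(-5 - 2*81796 - 572)/(-288)) = -290124 + √(318 + 6*(-1/288)*(-5 - 163592 - 572)) = -290124 + √(318 + 6*(-1/288)*(-164169)) = -290124 + √(318 + 54723/16) = -290124 + √(59811/16) = -290124 + √59811/4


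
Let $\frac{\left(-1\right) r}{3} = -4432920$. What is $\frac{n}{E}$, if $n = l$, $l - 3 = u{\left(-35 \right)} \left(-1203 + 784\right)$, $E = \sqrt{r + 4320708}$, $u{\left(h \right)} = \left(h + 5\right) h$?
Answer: $- \frac{146649 \sqrt{4404867}}{2936578} \approx -104.81$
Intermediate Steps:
$r = 13298760$ ($r = \left(-3\right) \left(-4432920\right) = 13298760$)
$u{\left(h \right)} = h \left(5 + h\right)$ ($u{\left(h \right)} = \left(5 + h\right) h = h \left(5 + h\right)$)
$E = 2 \sqrt{4404867}$ ($E = \sqrt{13298760 + 4320708} = \sqrt{17619468} = 2 \sqrt{4404867} \approx 4197.6$)
$l = -439947$ ($l = 3 + - 35 \left(5 - 35\right) \left(-1203 + 784\right) = 3 + \left(-35\right) \left(-30\right) \left(-419\right) = 3 + 1050 \left(-419\right) = 3 - 439950 = -439947$)
$n = -439947$
$\frac{n}{E} = - \frac{439947}{2 \sqrt{4404867}} = - 439947 \frac{\sqrt{4404867}}{8809734} = - \frac{146649 \sqrt{4404867}}{2936578}$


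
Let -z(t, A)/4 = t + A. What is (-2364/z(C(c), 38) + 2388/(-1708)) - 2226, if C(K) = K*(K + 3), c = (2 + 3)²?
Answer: -233886235/105042 ≈ -2226.6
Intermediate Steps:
c = 25 (c = 5² = 25)
C(K) = K*(3 + K)
z(t, A) = -4*A - 4*t (z(t, A) = -4*(t + A) = -4*(A + t) = -4*A - 4*t)
(-2364/z(C(c), 38) + 2388/(-1708)) - 2226 = (-2364/(-4*38 - 100*(3 + 25)) + 2388/(-1708)) - 2226 = (-2364/(-152 - 100*28) + 2388*(-1/1708)) - 2226 = (-2364/(-152 - 4*700) - 597/427) - 2226 = (-2364/(-152 - 2800) - 597/427) - 2226 = (-2364/(-2952) - 597/427) - 2226 = (-2364*(-1/2952) - 597/427) - 2226 = (197/246 - 597/427) - 2226 = -62743/105042 - 2226 = -233886235/105042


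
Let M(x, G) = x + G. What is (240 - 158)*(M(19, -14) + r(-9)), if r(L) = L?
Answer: -328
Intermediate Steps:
M(x, G) = G + x
(240 - 158)*(M(19, -14) + r(-9)) = (240 - 158)*((-14 + 19) - 9) = 82*(5 - 9) = 82*(-4) = -328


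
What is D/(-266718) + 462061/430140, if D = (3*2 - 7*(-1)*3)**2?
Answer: 20487735623/19121013420 ≈ 1.0715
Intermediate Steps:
D = 729 (D = (6 + 7*3)**2 = (6 + 21)**2 = 27**2 = 729)
D/(-266718) + 462061/430140 = 729/(-266718) + 462061/430140 = 729*(-1/266718) + 462061*(1/430140) = -243/88906 + 462061/430140 = 20487735623/19121013420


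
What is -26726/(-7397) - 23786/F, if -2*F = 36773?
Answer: 1334685282/272009881 ≈ 4.9068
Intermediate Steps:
F = -36773/2 (F = -½*36773 = -36773/2 ≈ -18387.)
-26726/(-7397) - 23786/F = -26726/(-7397) - 23786/(-36773/2) = -26726*(-1/7397) - 23786*(-2/36773) = 26726/7397 + 47572/36773 = 1334685282/272009881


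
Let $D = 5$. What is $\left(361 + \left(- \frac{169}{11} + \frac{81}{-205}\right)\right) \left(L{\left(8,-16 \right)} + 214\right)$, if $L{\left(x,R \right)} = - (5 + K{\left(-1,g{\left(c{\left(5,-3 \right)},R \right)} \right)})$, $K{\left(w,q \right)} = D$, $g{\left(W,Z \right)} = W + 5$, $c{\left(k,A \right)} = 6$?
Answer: $\frac{158817876}{2255} \approx 70429.0$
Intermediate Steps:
$g{\left(W,Z \right)} = 5 + W$
$K{\left(w,q \right)} = 5$
$L{\left(x,R \right)} = -10$ ($L{\left(x,R \right)} = - (5 + 5) = \left(-1\right) 10 = -10$)
$\left(361 + \left(- \frac{169}{11} + \frac{81}{-205}\right)\right) \left(L{\left(8,-16 \right)} + 214\right) = \left(361 + \left(- \frac{169}{11} + \frac{81}{-205}\right)\right) \left(-10 + 214\right) = \left(361 + \left(\left(-169\right) \frac{1}{11} + 81 \left(- \frac{1}{205}\right)\right)\right) 204 = \left(361 - \frac{35536}{2255}\right) 204 = \frac{778519}{2255} \cdot 204 = \frac{158817876}{2255}$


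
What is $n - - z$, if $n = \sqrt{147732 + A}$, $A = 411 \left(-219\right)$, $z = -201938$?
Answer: $-201938 + \sqrt{57723} \approx -2.017 \cdot 10^{5}$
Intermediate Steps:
$A = -90009$
$n = \sqrt{57723}$ ($n = \sqrt{147732 - 90009} = \sqrt{57723} \approx 240.26$)
$n - - z = \sqrt{57723} - \left(-1\right) \left(-201938\right) = \sqrt{57723} - 201938 = -201938 + \sqrt{57723}$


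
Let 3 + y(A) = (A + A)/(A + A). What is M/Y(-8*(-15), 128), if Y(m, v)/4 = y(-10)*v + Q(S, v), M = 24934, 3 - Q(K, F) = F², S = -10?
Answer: -12467/33274 ≈ -0.37468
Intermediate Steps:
Q(K, F) = 3 - F²
y(A) = -2 (y(A) = -3 + (A + A)/(A + A) = -3 + (2*A)/((2*A)) = -3 + (2*A)*(1/(2*A)) = -3 + 1 = -2)
Y(m, v) = 12 - 8*v - 4*v² (Y(m, v) = 4*(-2*v + (3 - v²)) = 4*(3 - v² - 2*v) = 12 - 8*v - 4*v²)
M/Y(-8*(-15), 128) = 24934/(12 - 8*128 - 4*128²) = 24934/(12 - 1024 - 4*16384) = 24934/(12 - 1024 - 65536) = 24934/(-66548) = 24934*(-1/66548) = -12467/33274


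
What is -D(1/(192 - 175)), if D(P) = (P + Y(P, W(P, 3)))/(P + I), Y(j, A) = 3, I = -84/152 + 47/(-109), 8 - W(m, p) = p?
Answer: 215384/65133 ≈ 3.3068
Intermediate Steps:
W(m, p) = 8 - p
I = -4075/4142 (I = -84*1/152 + 47*(-1/109) = -21/38 - 47/109 = -4075/4142 ≈ -0.98382)
D(P) = (3 + P)/(-4075/4142 + P) (D(P) = (P + 3)/(P - 4075/4142) = (3 + P)/(-4075/4142 + P))
-D(1/(192 - 175)) = -4142*(3 + 1/(192 - 175))/(-4075 + 4142/(192 - 175)) = -4142*(3 + 1/17)/(-4075 + 4142/17) = -4142*(3 + 1/17)/(-4075 + 4142*(1/17)) = -4142*52/((-4075 + 4142/17)*17) = -4142*52/((-65133/17)*17) = -4142*(-17)*52/(65133*17) = -1*(-215384/65133) = 215384/65133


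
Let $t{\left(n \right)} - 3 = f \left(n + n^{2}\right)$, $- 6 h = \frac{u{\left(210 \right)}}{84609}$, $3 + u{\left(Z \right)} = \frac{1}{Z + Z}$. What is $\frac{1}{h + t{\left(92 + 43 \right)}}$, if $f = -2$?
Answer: $- \frac{213214680}{7828603404301} \approx -2.7235 \cdot 10^{-5}$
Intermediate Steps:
$u{\left(Z \right)} = -3 + \frac{1}{2 Z}$ ($u{\left(Z \right)} = -3 + \frac{1}{Z + Z} = -3 + \frac{1}{2 Z}$)
$h = \frac{1259}{213214680}$ ($h = - \frac{\left(-3 + \frac{1}{2 \cdot 210}\right) \frac{1}{84609}}{6} = - \frac{\left(-3 + \frac{1}{2} \cdot \frac{1}{210}\right) \frac{1}{84609}}{6} = - \frac{\left(-3 + \frac{1}{420}\right) \frac{1}{84609}}{6} = - \frac{\left(- \frac{1259}{420}\right) \frac{1}{84609}}{6} = \left(- \frac{1}{6}\right) \left(- \frac{1259}{35535780}\right) = \frac{1259}{213214680} \approx 5.9048 \cdot 10^{-6}$)
$t{\left(n \right)} = 3 - 2 n - 2 n^{2}$ ($t{\left(n \right)} = 3 - 2 \left(n + n^{2}\right) = 3 - \left(2 n + 2 n^{2}\right) = 3 - 2 n - 2 n^{2}$)
$\frac{1}{h + t{\left(92 + 43 \right)}} = \frac{1}{\frac{1259}{213214680} - \left(-3 + 2 \left(92 + 43\right)^{2} + 2 \left(92 + 43\right)\right)} = \frac{1}{\frac{1259}{213214680} - \left(267 + 36450\right)} = \frac{1}{\frac{1259}{213214680} - 36717} = \frac{1}{- \frac{7828603404301}{213214680}} = - \frac{213214680}{7828603404301}$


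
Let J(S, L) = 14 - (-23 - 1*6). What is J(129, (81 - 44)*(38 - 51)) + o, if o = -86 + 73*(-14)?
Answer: -1065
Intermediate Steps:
J(S, L) = 43 (J(S, L) = 14 - (-23 - 6) = 14 - 1*(-29) = 14 + 29 = 43)
o = -1108 (o = -86 - 1022 = -1108)
J(129, (81 - 44)*(38 - 51)) + o = 43 - 1108 = -1065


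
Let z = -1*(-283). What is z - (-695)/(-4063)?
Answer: 1149134/4063 ≈ 282.83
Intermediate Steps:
z = 283
z - (-695)/(-4063) = 283 - (-695)/(-4063) = 283 - (-695)*(-1)/4063 = 283 - 1*695/4063 = 283 - 695/4063 = 1149134/4063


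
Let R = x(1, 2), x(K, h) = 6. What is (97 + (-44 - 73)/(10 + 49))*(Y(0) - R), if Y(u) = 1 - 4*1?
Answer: -50454/59 ≈ -855.15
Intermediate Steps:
R = 6
Y(u) = -3 (Y(u) = 1 - 4 = -3)
(97 + (-44 - 73)/(10 + 49))*(Y(0) - R) = (97 + (-44 - 73)/(10 + 49))*(-3 - 1*6) = (97 - 117/59)*(-3 - 6) = (97 - 117*1/59)*(-9) = (97 - 117/59)*(-9) = (5606/59)*(-9) = -50454/59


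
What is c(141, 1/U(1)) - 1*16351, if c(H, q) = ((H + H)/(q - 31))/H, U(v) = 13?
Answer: -3286564/201 ≈ -16351.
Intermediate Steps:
c(H, q) = 2/(-31 + q) (c(H, q) = ((2*H)/(-31 + q))/H = (2*H/(-31 + q))/H = 2/(-31 + q))
c(141, 1/U(1)) - 1*16351 = 2/(-31 + 1/13) - 1*16351 = 2/(-31 + 1*(1/13)) - 16351 = 2/(-31 + 1/13) - 16351 = 2/(-402/13) - 16351 = 2*(-13/402) - 16351 = -13/201 - 16351 = -3286564/201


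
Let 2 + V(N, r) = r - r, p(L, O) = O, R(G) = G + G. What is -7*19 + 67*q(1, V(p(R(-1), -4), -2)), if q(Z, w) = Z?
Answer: -66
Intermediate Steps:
R(G) = 2*G
V(N, r) = -2 (V(N, r) = -2 + (r - r) = -2 + 0 = -2)
-7*19 + 67*q(1, V(p(R(-1), -4), -2)) = -7*19 + 67*1 = -133 + 67 = -66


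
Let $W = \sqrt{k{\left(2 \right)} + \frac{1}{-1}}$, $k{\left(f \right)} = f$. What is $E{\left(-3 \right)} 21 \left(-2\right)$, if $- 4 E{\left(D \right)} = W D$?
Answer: $- \frac{63}{2} \approx -31.5$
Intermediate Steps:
$W = 1$ ($W = \sqrt{2 + \frac{1}{-1}} = \sqrt{2 - 1} = \sqrt{1} = 1$)
$E{\left(D \right)} = - \frac{D}{4}$ ($E{\left(D \right)} = - \frac{1 D}{4} = - \frac{D}{4}$)
$E{\left(-3 \right)} 21 \left(-2\right) = \left(- \frac{1}{4}\right) \left(-3\right) 21 \left(-2\right) = \frac{3}{4} \cdot 21 \left(-2\right) = \frac{63}{4} \left(-2\right) = - \frac{63}{2}$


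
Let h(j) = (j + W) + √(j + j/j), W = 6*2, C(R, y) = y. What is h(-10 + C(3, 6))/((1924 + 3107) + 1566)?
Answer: 8/6597 + I*√3/6597 ≈ 0.0012127 + 0.00026255*I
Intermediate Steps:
W = 12
h(j) = 12 + j + √(1 + j) (h(j) = (j + 12) + √(j + j/j) = (12 + j) + √(j + 1) = (12 + j) + √(1 + j) = 12 + j + √(1 + j))
h(-10 + C(3, 6))/((1924 + 3107) + 1566) = (12 + (-10 + 6) + √(1 + (-10 + 6)))/((1924 + 3107) + 1566) = (12 - 4 + √(1 - 4))/(5031 + 1566) = (12 - 4 + √(-3))/6597 = (12 - 4 + I*√3)*(1/6597) = (8 + I*√3)*(1/6597) = 8/6597 + I*√3/6597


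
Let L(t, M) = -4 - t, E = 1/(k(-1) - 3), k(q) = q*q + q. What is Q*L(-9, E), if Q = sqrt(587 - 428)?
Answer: 5*sqrt(159) ≈ 63.048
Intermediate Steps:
k(q) = q + q**2 (k(q) = q**2 + q = q + q**2)
E = -1/3 (E = 1/(-(1 - 1) - 3) = 1/(-1*0 - 3) = 1/(0 - 3) = 1/(-3) = -1/3 ≈ -0.33333)
Q = sqrt(159) ≈ 12.610
Q*L(-9, E) = sqrt(159)*(-4 - 1*(-9)) = sqrt(159)*(-4 + 9) = sqrt(159)*5 = 5*sqrt(159)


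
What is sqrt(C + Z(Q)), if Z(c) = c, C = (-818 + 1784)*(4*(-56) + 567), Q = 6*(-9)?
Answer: 2*sqrt(82821) ≈ 575.57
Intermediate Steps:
Q = -54
C = 331338 (C = 966*(-224 + 567) = 966*343 = 331338)
sqrt(C + Z(Q)) = sqrt(331338 - 54) = sqrt(331284) = 2*sqrt(82821)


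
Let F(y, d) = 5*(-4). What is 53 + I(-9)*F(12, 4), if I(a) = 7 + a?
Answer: 93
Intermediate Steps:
F(y, d) = -20
53 + I(-9)*F(12, 4) = 53 + (7 - 9)*(-20) = 53 - 2*(-20) = 53 + 40 = 93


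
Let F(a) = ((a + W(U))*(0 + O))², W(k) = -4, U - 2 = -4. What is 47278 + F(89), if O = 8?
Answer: 509678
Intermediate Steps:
U = -2 (U = 2 - 4 = -2)
F(a) = (-32 + 8*a)² (F(a) = ((a - 4)*(0 + 8))² = ((-4 + a)*8)² = (-32 + 8*a)²)
47278 + F(89) = 47278 + 64*(-4 + 89)² = 47278 + 64*85² = 47278 + 64*7225 = 47278 + 462400 = 509678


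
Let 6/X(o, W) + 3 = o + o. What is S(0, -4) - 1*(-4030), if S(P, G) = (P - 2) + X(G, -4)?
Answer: 44302/11 ≈ 4027.5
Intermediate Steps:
X(o, W) = 6/(-3 + 2*o) (X(o, W) = 6/(-3 + (o + o)) = 6/(-3 + 2*o))
S(P, G) = -2 + P + 6/(-3 + 2*G) (S(P, G) = (P - 2) + 6/(-3 + 2*G) = (-2 + P) + 6/(-3 + 2*G) = -2 + P + 6/(-3 + 2*G))
S(0, -4) - 1*(-4030) = (6 + (-3 + 2*(-4))*(-2 + 0))/(-3 + 2*(-4)) - 1*(-4030) = (6 + (-3 - 8)*(-2))/(-3 - 8) + 4030 = (6 - 11*(-2))/(-11) + 4030 = -(6 + 22)/11 + 4030 = -1/11*28 + 4030 = -28/11 + 4030 = 44302/11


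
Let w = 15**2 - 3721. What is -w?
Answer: 3496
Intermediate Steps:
w = -3496 (w = 225 - 3721 = -3496)
-w = -1*(-3496) = 3496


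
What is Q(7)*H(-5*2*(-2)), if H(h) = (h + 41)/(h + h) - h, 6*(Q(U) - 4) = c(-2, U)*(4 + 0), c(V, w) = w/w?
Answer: -5173/60 ≈ -86.217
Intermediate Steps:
c(V, w) = 1
Q(U) = 14/3 (Q(U) = 4 + (1*(4 + 0))/6 = 4 + (1*4)/6 = 4 + (1/6)*4 = 4 + 2/3 = 14/3)
H(h) = -h + (41 + h)/(2*h) (H(h) = (41 + h)/((2*h)) - h = (41 + h)*(1/(2*h)) - h = (41 + h)/(2*h) - h = -h + (41 + h)/(2*h))
Q(7)*H(-5*2*(-2)) = 14*(1/2 - (-5*2)*(-2) + 41/(2*((-5*2*(-2)))))/3 = 14*(1/2 - (-10)*(-2) + 41/(2*((-10*(-2)))))/3 = 14*(1/2 - 1*20 + (41/2)/20)/3 = 14*(1/2 - 20 + (41/2)*(1/20))/3 = 14*(1/2 - 20 + 41/40)/3 = (14/3)*(-739/40) = -5173/60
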